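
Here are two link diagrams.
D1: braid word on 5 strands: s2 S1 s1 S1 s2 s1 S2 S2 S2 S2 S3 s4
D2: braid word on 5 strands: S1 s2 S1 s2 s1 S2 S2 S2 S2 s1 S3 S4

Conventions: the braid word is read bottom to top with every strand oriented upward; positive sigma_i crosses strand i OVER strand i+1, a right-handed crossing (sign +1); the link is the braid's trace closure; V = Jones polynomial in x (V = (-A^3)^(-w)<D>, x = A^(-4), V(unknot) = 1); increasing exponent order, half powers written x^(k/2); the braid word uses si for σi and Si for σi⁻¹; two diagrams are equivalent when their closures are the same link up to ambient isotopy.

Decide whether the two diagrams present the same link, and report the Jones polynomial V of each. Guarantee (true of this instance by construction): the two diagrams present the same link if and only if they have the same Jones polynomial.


equivalent: yes
D1 (bracket A^-2 + A^6 - A^10; 12 crossings at w = -2): V = -x^-4 + x^-3 + x^-1
V(D2) = -x^-4 + x^-3 + x^-1  [12 crossings, <D> = A^-8 + 1 - A^4, w = -4]
observation: one V(x) for all 2 diagrams — one class (guaranteed)


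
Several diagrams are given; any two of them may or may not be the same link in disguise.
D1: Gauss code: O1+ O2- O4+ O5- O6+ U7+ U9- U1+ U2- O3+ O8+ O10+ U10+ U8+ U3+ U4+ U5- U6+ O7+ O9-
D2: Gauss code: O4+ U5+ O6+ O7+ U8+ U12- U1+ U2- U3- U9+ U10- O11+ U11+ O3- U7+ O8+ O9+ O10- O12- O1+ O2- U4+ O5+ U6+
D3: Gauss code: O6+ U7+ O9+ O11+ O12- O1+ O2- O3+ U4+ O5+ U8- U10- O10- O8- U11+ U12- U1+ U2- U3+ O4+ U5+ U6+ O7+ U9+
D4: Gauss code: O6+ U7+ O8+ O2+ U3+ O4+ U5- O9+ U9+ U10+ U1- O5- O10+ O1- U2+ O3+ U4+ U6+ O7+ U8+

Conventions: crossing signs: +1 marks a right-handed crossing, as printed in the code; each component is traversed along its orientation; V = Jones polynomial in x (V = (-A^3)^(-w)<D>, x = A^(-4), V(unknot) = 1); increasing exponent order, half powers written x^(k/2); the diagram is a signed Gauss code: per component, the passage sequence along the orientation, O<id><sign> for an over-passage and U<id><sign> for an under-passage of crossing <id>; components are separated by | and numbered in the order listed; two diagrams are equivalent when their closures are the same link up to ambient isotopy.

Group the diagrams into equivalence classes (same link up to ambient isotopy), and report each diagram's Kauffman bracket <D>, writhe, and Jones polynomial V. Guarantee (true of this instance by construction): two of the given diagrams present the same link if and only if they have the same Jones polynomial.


classes: {D1} | {D2} | {D3, D4}
V(D1) = 1  [10 crossings, <D> = A^12, w = +4]
D2 (bracket -A^-4 + 1 + A^8; 12 crossings at w = +4): V = x + x^3 - x^4
D3 (bracket A^-20 - 2A^-16 + A^-12 - 2A^-8 + 2A^-4 + A^4; 12 crossings at w = +4): V = x^2 + 2x^4 - 2x^5 + x^6 - 2x^7 + x^8
V(D4) = x^2 + 2x^4 - 2x^5 + x^6 - 2x^7 + x^8  [10 crossings, <D> = A^-14 - 2A^-10 + A^-6 - 2A^-2 + 2A^2 + A^10, w = +6]
note: 3 values of V(x) split the 4 diagrams


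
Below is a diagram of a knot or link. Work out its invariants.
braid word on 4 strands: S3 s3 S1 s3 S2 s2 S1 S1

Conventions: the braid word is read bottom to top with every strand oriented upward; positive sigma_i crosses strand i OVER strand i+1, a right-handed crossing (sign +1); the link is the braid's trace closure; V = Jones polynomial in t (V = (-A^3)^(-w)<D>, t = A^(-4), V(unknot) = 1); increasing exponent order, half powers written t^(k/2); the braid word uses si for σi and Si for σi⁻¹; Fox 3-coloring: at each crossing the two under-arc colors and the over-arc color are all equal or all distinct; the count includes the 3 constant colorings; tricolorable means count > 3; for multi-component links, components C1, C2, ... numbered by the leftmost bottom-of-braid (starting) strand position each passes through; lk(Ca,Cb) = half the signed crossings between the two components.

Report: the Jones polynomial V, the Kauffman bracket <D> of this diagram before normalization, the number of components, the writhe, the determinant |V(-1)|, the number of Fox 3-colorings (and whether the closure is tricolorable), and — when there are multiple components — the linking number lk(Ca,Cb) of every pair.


V(t) = t^(-9/2) - t^(-5/2) - t^(-3/2) - t^(-1/2)
bracket: -A^-4 - 1 - A^4 + A^12, w = -2
2 components, writhe -2, over 8 crossings
lk(C1,C2) = 0
det 0, colorings 27 of 3^8 — tricolorable
observation: free reduction leaves σ1⁻¹ σ3 σ1⁻¹ σ1⁻¹ of the original 8 letters


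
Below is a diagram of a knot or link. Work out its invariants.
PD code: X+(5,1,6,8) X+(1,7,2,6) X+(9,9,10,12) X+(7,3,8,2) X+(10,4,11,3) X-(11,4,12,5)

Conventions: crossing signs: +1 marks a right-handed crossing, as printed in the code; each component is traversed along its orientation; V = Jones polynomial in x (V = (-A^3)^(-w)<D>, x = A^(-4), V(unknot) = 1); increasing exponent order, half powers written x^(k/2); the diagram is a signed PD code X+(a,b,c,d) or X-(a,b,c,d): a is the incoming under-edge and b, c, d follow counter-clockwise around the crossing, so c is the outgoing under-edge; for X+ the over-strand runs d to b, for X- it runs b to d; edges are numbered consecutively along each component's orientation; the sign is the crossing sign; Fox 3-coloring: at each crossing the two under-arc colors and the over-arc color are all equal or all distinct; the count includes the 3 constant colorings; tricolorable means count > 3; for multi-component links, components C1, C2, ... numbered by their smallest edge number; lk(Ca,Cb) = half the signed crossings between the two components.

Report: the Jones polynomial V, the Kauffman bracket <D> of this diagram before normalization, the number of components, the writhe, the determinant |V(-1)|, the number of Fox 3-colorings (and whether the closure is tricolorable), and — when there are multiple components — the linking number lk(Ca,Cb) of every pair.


V = -x^(1/2) - x^(3/2) - x^(5/2) + x^(9/2)
<D> = A^-6 - A^2 - A^6 - A^10 (w = +4)
2 components over 6 crossings, w = +4
lk(C1,C2): 0
27 Fox colorings among 3^6, |V(-1)| = 0: tricolorable
why: all 2 components of this link are unlinked algebraically


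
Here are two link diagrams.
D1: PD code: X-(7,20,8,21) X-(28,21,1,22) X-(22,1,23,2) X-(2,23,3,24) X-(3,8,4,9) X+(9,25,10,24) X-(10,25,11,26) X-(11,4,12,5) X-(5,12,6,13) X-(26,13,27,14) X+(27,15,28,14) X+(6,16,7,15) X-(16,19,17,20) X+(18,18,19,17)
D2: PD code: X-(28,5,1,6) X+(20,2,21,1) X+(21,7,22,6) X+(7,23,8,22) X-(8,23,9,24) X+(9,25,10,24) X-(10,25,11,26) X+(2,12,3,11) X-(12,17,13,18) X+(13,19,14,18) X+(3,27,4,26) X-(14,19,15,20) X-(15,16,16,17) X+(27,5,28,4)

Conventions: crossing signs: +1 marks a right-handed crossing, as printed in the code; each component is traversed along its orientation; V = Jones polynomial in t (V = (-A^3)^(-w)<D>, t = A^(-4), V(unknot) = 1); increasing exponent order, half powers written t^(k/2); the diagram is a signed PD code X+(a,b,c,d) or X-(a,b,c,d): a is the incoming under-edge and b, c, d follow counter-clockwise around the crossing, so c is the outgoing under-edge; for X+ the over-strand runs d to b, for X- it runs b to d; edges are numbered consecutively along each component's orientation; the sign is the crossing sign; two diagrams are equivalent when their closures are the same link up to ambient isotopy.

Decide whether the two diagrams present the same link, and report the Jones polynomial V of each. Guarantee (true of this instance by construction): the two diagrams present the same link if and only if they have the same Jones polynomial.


equivalent: no
V(D1) = t^-8 - 2t^-7 + t^-6 - 2t^-5 + 2t^-4 + t^-2  (w -6, c 14, <D> = A^-10 + 2A^-2 - 2A^2 + A^6 - 2A^10 + A^14)
D2 (bracket -A^-10 + A^-6 + A^2; 14 crossings at w = +2): V = t + t^3 - t^4
why: V(t) takes 2 values over 2 diagrams, fixing the grouping


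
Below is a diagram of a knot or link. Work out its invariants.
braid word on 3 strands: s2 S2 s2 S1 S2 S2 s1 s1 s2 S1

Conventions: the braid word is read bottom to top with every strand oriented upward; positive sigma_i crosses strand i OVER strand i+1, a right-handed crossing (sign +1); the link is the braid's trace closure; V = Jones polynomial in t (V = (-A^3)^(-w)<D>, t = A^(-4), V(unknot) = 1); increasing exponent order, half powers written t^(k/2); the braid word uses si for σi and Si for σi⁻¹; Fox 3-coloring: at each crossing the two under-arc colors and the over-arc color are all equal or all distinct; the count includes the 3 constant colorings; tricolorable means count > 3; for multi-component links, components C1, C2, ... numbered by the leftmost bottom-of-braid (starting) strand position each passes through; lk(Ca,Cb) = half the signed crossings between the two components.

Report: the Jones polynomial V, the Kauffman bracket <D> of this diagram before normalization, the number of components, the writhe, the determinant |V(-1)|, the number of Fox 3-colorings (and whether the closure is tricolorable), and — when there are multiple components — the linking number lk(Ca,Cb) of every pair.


Jones polynomial: V(t) = -t^-3 + 2t^-2 - 2t^-1 + 3 - 2t + 2t^2 - t^3
<D> = -A^-12 + 2A^-8 - 2A^-4 + 3 - 2A^4 + 2A^8 - A^12; writhe 0
components 1, writhe 0 (10 crossings)
3-colorings: 3 of 3^10, det 13 — not tricolorable
note: inverse pairs cancel, leaving σ2 σ1⁻¹ σ2⁻¹ σ2⁻¹ σ1 σ1 σ2 σ1⁻¹


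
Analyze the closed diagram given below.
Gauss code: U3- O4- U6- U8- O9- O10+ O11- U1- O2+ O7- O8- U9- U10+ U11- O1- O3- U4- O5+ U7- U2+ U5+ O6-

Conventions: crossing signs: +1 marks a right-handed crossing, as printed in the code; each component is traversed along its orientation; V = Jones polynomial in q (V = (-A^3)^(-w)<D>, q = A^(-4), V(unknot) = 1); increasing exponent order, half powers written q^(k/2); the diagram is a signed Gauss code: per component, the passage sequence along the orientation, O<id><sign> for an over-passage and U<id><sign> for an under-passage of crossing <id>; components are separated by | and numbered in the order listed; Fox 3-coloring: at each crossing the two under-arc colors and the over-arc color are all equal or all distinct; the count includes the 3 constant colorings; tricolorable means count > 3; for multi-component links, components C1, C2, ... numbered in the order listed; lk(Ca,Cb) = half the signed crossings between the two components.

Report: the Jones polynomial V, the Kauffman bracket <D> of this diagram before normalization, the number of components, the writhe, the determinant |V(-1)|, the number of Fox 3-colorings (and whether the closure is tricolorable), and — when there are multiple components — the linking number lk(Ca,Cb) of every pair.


V(q) = q^-8 - 2q^-7 + q^-6 - 2q^-5 + 2q^-4 + q^-2
bracket: -A^-7 - 2A + 2A^5 - A^9 + 2A^13 - A^17, w = -5
1 component, writhe -5, over 11 crossings
det 9, colorings 27 of 3^11 — tricolorable
observation: w = -5 shifts under R1 moves; the (-A^3)^(5) factor cancels that in V


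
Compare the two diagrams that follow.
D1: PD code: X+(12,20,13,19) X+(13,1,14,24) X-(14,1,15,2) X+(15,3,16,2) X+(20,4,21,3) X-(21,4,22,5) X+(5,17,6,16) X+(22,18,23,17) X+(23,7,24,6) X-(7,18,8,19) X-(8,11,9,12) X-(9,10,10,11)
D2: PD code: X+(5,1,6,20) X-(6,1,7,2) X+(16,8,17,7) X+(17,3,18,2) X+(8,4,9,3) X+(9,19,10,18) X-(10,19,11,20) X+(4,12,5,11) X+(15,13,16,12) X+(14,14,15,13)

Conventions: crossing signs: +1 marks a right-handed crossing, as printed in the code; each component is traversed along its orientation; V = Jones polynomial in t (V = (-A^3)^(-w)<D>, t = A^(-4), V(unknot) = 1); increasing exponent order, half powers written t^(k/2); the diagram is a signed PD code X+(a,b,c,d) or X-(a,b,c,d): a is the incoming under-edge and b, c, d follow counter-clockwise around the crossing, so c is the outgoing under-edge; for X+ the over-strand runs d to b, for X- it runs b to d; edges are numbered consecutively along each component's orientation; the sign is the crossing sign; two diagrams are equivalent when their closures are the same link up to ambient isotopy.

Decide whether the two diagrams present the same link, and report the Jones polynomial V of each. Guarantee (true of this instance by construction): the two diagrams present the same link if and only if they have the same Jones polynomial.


equivalent: yes
V(D1) = t + t^3 - t^4  (w +2, c 12, <D> = -A^-10 + A^-6 + A^2)
V(D2) = t + t^3 - t^4  [10 crossings, <D> = -A^2 + A^6 + A^14, w = +6]
key observation: all 2 diagrams share one V(t), hence one class


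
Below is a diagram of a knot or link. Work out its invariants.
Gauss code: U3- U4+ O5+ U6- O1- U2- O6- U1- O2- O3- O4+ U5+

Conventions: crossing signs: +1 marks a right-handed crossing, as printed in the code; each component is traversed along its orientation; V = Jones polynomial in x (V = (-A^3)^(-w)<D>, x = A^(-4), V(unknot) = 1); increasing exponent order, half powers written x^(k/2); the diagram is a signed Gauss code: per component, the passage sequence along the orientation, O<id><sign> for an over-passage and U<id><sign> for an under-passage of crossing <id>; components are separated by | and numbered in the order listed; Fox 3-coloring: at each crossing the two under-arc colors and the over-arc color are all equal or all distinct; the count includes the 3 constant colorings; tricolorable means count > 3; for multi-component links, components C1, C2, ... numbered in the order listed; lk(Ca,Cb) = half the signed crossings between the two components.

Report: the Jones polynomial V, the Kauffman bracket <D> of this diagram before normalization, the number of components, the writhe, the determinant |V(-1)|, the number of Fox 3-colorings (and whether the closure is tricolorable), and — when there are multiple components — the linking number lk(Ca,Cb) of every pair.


V(x) = -x^-4 + x^-3 + x^-1
bracket: A^-2 + A^6 - A^10, w = -2
1 component, writhe -2, over 6 crossings
det 3, colorings 9 of 3^6 — tricolorable
observation: V spans 3 powers of x: at least 3 crossings in any diagram


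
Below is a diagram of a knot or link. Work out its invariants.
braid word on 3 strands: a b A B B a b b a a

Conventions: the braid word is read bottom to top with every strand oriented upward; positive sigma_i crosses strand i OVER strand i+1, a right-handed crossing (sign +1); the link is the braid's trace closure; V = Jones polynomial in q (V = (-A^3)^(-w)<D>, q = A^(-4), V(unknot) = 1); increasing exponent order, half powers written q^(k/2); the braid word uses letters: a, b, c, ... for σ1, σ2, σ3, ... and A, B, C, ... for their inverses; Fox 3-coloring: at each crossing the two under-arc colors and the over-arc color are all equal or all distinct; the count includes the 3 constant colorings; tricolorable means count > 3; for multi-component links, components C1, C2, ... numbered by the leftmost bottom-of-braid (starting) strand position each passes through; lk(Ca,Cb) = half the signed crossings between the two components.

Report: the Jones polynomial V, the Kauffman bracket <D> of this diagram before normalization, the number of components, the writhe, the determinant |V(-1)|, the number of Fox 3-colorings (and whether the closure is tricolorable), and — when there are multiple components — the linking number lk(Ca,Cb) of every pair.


Jones polynomial: V(q) = 2q - 2q^2 + 3q^3 - 3q^4 + 2q^5 - 2q^6 + q^7
<D> = A^-16 - 2A^-12 + 2A^-8 - 3A^-4 + 3 - 2A^4 + 2A^8; writhe +4
components 1, writhe +4 (10 crossings)
3-colorings: 9 of 3^10, det 15 — tricolorable
note: w = +4 shifts under R1 moves; the (-A^3)^(-4) factor cancels that in V


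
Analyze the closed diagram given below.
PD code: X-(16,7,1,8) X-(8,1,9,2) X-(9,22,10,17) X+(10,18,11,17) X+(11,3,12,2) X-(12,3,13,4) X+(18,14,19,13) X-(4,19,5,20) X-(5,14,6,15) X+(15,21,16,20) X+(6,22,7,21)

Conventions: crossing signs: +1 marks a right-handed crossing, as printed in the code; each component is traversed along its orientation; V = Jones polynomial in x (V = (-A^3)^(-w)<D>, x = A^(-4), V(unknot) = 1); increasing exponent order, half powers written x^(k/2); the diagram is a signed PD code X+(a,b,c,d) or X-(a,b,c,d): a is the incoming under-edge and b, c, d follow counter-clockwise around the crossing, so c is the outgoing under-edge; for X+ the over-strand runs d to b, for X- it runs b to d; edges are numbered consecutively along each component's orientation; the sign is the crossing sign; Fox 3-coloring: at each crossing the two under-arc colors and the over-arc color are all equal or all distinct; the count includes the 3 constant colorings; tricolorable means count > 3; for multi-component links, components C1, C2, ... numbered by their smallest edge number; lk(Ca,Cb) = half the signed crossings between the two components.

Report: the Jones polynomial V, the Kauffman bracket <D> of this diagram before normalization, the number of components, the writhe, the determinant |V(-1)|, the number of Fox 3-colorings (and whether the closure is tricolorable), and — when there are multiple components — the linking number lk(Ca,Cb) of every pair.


Jones polynomial: V(x) = x^(-7/2) - x^(-5/2) + x^(-3/2) - 2x^(-1/2) - x^(3/2)
<D> = A^-9 + 2A^-1 - A^3 + A^7 - A^11; writhe -1
components 2, writhe -1 (11 crossings)
linking number lk(C1,C2) = +1
3-colorings: 9 of 3^11, det 6 — tricolorable
note: det 6 = |V(-1)|; divisible by 3, so tricolorable


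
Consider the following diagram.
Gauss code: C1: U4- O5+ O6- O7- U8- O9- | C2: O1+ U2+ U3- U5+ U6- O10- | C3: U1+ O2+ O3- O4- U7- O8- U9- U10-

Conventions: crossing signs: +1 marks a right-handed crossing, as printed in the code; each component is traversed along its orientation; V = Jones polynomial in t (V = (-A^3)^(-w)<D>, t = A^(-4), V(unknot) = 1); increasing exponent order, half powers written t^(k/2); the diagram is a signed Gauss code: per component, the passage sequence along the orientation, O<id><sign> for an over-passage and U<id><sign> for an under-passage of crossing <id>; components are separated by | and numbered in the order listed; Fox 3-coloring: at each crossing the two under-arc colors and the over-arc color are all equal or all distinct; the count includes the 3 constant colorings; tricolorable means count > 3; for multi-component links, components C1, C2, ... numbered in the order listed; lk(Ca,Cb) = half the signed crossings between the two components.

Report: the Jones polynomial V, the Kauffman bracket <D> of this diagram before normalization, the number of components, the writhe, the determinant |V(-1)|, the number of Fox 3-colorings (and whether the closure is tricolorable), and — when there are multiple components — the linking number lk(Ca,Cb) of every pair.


Jones polynomial: V(t) = t^-6 + t^-3 + t^-2 + t^-1
<D> = A^-8 + A^-4 + 1 + A^12; writhe -4
components 3, writhe -4 (10 crossings)
linking number lk(C1,C2) = 0
lk(C1,C3): -2
lk(C2,C3) = 0
3-colorings: 9 of 3^10, det 0 — tricolorable
note: span 5 respects span(V) <= c + mu - 1 = 12 for this 3-component diagram


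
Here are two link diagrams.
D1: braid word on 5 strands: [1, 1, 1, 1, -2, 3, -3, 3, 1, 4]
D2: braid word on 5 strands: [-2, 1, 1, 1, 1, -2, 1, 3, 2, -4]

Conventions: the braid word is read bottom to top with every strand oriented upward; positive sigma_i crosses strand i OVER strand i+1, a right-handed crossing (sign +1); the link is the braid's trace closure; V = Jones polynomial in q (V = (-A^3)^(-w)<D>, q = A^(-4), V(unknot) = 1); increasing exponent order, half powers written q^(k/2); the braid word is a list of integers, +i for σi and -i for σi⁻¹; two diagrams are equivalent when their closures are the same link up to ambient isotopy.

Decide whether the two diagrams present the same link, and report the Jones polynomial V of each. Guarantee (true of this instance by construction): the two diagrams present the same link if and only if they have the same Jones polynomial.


same link: yes
V(D1) = q^2 + q^4 - q^5 + q^6 - q^7  [10 crossings, <D> = -A^-10 + A^-6 - A^-2 + A^2 + A^10, w = +6]
V(D2) = q^2 + q^4 - q^5 + q^6 - q^7  (w +4, c 10, <D> = -A^-16 + A^-12 - A^-8 + A^-4 + A^4)
note: from 10 to 10 crossings by R-moves: one link, two diagrams


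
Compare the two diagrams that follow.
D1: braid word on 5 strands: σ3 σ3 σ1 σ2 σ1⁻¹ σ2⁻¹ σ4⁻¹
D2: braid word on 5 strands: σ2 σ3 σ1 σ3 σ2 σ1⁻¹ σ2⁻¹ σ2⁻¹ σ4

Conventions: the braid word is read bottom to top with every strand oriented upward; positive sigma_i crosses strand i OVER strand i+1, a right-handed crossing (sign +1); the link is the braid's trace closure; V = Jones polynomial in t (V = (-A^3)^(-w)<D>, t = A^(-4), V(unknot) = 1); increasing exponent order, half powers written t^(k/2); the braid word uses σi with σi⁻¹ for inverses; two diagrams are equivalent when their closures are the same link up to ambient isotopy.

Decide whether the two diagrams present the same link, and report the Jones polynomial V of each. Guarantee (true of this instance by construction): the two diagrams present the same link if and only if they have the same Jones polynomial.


equivalent: yes
D1 (bracket A^-7 + A; 7 crossings at w = +1): V = -t^(1/2) - t^(5/2)
V(D2) = -t^(1/2) - t^(5/2)  (w +3, c 9, <D> = A^-1 + A^7)
key observation: from 7 to 9 crossings by R-moves: one link, two diagrams


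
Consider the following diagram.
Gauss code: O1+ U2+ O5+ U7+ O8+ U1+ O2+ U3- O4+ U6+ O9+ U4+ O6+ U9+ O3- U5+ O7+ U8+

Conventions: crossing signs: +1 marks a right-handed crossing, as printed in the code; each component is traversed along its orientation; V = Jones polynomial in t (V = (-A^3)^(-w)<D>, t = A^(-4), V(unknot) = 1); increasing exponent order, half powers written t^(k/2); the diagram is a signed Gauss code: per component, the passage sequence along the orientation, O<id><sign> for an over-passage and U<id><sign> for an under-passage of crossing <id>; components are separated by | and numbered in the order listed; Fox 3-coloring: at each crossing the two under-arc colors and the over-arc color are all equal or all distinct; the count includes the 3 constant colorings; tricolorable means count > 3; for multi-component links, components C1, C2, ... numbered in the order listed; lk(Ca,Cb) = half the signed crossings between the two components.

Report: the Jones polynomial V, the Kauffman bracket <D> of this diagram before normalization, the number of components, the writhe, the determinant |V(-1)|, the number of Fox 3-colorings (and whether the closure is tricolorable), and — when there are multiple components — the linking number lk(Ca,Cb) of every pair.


V(t) = t^3 + 2t^5 - 2t^6 + 2t^7 - 3t^8 + 2t^9 - 2t^10 + t^11
bracket: -A^-23 + 2A^-19 - 2A^-15 + 3A^-11 - 2A^-7 + 2A^-3 - 2A - A^9, w = +7
1 component, writhe +7, over 9 crossings
det 15, colorings 9 of 3^9 — tricolorable
observation: |V(-1)| = 15: so tricolorable, since 3 divides 15


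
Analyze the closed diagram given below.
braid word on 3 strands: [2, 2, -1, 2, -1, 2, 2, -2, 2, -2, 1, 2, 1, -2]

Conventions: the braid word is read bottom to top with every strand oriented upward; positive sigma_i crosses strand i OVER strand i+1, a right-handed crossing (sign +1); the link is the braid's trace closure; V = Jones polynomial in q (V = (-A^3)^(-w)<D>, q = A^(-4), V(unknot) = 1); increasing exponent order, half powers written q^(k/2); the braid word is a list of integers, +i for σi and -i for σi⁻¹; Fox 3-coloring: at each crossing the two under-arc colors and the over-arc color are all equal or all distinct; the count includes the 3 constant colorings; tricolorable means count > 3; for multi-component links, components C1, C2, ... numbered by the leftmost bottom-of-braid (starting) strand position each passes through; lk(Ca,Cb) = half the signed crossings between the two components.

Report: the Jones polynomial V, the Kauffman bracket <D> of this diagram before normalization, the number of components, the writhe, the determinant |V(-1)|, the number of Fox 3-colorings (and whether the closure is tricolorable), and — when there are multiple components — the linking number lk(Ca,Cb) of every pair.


Jones polynomial: V(q) = q - q^2 + 2q^3 - q^4 + q^5 - q^6
<D> = -A^-12 + A^-8 - A^-4 + 2 - A^4 + A^8; writhe +4
components 1, writhe +4 (14 crossings)
3-colorings: 3 of 3^14, det 7 — not tricolorable
note: the word shrinks to σ2 σ2 σ1⁻¹ σ2 σ1⁻¹ σ2 σ1 σ2 σ1 σ2⁻¹ after cancelling


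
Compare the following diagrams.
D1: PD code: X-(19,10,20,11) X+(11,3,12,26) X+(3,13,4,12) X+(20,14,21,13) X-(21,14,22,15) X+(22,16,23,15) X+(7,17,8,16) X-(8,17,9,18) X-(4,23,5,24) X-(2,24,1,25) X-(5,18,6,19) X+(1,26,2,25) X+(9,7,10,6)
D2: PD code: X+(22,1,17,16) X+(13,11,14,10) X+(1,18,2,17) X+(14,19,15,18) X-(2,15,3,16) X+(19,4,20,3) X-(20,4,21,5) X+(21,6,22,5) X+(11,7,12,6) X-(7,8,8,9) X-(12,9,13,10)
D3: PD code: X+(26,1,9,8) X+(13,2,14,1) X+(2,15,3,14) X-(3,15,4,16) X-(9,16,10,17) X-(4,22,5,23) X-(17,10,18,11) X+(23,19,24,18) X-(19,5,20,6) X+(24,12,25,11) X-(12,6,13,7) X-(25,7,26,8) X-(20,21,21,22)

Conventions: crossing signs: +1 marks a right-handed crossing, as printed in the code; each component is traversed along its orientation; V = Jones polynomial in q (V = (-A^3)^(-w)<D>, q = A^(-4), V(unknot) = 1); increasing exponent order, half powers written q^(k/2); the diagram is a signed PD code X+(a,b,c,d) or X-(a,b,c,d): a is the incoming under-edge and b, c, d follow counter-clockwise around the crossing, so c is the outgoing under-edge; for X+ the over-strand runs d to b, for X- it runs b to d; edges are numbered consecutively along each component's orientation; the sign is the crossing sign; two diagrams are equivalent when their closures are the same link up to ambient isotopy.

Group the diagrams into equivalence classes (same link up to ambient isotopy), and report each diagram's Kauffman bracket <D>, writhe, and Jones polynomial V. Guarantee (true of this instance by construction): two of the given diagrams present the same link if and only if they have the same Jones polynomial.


equivalence classes: {D1} | {D2} | {D3}
D1 (bracket A^-7 + A^13; 13 crossings at w = +1): V = -q^(-5/2) - q^(5/2)
V(D2) = -q^(1/2) + q^(3/2) - q^(5/2) - q^(9/2)  (w +3, c 11, <D> = A^-9 + A^-1 - A^3 + A^7)
V(D3) = -q^(-5/2) - q^(-1/2)  (w -3, c 13, <D> = A^-7 + A)
observation: 3 values of V(q) split the 3 diagrams


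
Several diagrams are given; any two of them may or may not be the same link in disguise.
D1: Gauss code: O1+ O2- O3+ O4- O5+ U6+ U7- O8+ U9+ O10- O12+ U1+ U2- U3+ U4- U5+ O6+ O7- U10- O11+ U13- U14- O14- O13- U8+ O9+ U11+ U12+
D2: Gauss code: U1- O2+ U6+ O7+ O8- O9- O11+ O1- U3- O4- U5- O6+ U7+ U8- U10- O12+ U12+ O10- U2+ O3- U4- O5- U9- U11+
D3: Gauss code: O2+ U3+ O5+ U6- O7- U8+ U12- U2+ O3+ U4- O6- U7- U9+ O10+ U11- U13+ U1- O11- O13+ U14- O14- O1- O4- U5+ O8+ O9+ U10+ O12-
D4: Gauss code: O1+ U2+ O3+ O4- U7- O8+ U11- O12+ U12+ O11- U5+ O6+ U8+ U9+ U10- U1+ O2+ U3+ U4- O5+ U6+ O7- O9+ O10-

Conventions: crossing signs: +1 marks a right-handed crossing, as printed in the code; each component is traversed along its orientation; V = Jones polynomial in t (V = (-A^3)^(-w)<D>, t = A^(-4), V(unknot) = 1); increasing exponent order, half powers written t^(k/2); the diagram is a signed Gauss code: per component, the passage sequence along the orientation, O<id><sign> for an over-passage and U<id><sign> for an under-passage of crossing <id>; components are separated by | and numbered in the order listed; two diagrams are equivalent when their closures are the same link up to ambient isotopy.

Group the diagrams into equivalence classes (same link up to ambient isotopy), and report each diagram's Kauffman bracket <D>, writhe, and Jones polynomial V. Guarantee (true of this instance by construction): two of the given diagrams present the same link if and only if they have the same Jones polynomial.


classes: {D1, D4} | {D2} | {D3}
V(D1) = t - t^2 + 2t^3 - t^4 + t^5 - t^6  [14 crossings, <D> = -A^-18 + A^-14 - A^-10 + 2A^-6 - A^-2 + A^2, w = +2]
V(D2) = t^-5 - 2t^-4 + 2t^-3 - 2t^-2 + 2t^-1 - 1 + t  [12 crossings, <D> = A^-10 - A^-6 + 2A^-2 - 2A^2 + 2A^6 - 2A^10 + A^14, w = -2]
V(D3) = -t^-1 + 2 - t + 2t^2 - t^3 + t^4 - t^5  [14 crossings, <D> = -A^-20 + A^-16 - A^-12 + 2A^-8 - A^-4 + 2 - A^4, w = 0]
D4 (bracket -A^-12 + A^-8 - A^-4 + 2 - A^4 + A^8; 12 crossings at w = +4): V = t - t^2 + 2t^3 - t^4 + t^5 - t^6
insight: V(t) takes 3 values over 4 diagrams, fixing the grouping


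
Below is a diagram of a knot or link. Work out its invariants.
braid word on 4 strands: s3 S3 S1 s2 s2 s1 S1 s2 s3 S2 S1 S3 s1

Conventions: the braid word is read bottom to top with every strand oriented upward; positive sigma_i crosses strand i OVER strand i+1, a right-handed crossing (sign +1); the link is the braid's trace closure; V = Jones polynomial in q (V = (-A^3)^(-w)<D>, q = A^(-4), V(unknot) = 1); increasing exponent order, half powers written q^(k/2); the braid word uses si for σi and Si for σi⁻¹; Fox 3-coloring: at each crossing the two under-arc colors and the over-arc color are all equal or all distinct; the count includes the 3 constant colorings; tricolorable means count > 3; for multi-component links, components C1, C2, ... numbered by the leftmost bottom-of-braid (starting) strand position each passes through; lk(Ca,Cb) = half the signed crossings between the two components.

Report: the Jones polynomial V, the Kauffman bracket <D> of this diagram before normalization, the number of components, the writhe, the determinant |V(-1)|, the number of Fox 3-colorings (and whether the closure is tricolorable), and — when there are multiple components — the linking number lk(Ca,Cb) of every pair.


Jones polynomial: V(q) = q + q^3 - q^4
<D> = A^-13 - A^-9 - A^-1; writhe +1
components 1, writhe +1 (13 crossings)
3-colorings: 9 of 3^13, det 3 — tricolorable
note: the word shrinks to σ1⁻¹ σ2 σ2 σ2 σ3 σ2⁻¹ σ1⁻¹ σ3⁻¹ σ1 after cancelling


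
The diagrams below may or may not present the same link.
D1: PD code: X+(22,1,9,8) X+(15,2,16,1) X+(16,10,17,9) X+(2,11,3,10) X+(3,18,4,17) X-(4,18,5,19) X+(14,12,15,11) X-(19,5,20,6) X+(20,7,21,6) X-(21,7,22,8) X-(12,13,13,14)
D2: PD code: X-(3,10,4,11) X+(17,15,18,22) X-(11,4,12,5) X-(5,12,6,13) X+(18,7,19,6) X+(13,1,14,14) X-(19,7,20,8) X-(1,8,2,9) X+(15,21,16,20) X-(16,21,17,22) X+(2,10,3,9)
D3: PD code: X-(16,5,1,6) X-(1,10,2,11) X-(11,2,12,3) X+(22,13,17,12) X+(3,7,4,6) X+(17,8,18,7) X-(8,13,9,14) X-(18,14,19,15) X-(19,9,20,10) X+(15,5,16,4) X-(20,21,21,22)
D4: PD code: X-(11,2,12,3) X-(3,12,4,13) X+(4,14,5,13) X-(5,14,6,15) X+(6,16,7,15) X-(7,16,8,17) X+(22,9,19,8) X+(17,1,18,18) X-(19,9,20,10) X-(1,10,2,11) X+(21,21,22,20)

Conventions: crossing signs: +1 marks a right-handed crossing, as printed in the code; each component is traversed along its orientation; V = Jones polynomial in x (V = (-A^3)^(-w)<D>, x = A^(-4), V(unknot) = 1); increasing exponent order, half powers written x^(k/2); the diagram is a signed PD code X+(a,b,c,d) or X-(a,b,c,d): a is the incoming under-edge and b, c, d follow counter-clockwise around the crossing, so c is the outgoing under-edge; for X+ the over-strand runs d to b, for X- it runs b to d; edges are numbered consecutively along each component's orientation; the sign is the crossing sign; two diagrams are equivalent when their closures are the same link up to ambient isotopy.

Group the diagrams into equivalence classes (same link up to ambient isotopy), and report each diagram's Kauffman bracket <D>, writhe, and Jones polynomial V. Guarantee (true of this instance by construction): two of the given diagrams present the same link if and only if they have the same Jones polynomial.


equivalence classes: {D1} | {D2, D3, D4}
D1 (bracket A^-1 + A^7; 11 crossings at w = +3): V = -x^(1/2) - x^(5/2)
V(D2) = x^(-9/2) - x^(-5/2) - x^(-3/2) - x^(-1/2)  [11 crossings, <D> = A^-1 + A^3 + A^7 - A^15, w = -1]
V(D3) = x^(-9/2) - x^(-5/2) - x^(-3/2) - x^(-1/2)  [11 crossings, <D> = A^-7 + A^-3 + A - A^9, w = -3]
V(D4) = x^(-9/2) - x^(-5/2) - x^(-3/2) - x^(-1/2)  [11 crossings, <D> = A^-1 + A^3 + A^7 - A^15, w = -1]
key observation: comparing 4 Jones polynomials yields 2 groups


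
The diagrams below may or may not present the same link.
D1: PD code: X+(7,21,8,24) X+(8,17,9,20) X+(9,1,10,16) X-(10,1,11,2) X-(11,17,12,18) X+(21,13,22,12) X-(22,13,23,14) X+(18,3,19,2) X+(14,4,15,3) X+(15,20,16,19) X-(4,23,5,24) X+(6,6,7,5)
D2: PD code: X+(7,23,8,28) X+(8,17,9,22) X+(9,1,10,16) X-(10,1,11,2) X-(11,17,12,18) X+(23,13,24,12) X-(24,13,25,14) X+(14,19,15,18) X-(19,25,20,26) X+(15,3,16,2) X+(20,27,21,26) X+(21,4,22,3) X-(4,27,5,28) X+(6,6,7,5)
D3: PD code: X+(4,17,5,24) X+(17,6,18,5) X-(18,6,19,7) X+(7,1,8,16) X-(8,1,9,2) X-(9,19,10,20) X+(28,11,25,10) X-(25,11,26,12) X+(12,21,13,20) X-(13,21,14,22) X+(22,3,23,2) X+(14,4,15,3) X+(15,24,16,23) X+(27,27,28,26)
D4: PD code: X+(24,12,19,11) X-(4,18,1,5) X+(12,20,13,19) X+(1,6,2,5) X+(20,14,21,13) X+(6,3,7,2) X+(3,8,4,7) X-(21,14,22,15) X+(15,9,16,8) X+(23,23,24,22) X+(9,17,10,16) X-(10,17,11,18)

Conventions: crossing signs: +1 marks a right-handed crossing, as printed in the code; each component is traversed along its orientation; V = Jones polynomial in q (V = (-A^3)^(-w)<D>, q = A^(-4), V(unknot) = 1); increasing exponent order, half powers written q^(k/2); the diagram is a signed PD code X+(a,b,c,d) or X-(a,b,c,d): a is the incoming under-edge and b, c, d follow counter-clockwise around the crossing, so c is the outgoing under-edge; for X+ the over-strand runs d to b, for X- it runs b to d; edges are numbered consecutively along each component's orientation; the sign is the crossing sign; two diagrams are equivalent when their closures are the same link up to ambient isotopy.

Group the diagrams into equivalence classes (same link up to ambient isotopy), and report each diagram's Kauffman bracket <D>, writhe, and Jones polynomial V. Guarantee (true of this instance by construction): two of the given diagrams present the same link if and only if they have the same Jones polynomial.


equivalence classes: {D1, D2, D3} | {D4}
D1 (bracket 1 + A^4 + A^8 + A^12; 12 crossings at w = +4): V = 1 + q + q^2 + q^3
V(D2) = 1 + q + q^2 + q^3  (w +4, c 14, <D> = 1 + A^4 + A^8 + A^12)
V(D3) = 1 + q + q^2 + q^3  [14 crossings, <D> = 1 + A^4 + A^8 + A^12, w = +4]
D4 (bracket A^-2 + 2A^6 + A^14; 12 crossings at w = +6): V = q + 2q^3 + q^5
observation: 2 classes among 4 diagrams; unequal V(q) rules out equality


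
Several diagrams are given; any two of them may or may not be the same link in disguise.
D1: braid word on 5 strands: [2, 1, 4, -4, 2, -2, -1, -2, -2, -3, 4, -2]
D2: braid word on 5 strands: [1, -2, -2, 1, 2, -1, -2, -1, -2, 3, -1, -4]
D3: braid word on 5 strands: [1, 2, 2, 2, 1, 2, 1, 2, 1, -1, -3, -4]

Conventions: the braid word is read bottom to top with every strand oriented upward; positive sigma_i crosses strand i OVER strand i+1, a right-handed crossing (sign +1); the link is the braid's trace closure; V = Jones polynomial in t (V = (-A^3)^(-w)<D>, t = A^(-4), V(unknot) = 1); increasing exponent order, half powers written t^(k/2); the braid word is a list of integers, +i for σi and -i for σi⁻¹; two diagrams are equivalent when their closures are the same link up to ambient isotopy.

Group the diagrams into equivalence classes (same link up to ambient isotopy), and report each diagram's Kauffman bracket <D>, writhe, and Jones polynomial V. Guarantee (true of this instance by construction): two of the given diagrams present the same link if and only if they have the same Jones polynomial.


equivalence classes: {D1} | {D2} | {D3}
D1 (bracket A^-6 + A^-2 + A^2 + A^6; 12 crossings at w = -2): V = t^-3 + t^-2 + t^-1 + 1
D2 (bracket A^-8 + A^-4 + 1 + A^12; 12 crossings at w = -4): V = t^-6 + t^-3 + t^-2 + t^-1
D3 (bracket A^-18 + A^-10 + A^-2 + A^6; 12 crossings at w = +6): V = t^3 + t^5 + t^7 + t^9
key observation: V(t) takes 3 values over 3 diagrams, fixing the grouping


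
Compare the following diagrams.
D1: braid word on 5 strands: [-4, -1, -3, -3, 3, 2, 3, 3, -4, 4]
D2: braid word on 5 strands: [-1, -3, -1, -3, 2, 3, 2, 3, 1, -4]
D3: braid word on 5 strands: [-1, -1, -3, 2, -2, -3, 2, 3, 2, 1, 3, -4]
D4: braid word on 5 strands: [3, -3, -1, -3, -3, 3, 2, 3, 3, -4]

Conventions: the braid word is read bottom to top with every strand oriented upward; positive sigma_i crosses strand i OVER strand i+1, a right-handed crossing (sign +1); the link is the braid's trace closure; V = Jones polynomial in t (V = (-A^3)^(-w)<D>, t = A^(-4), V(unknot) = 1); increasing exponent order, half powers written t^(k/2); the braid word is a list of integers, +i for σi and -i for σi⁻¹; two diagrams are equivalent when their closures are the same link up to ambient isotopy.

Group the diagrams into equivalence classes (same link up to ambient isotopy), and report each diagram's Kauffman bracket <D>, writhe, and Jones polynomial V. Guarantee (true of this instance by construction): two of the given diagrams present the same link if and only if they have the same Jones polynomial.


equivalence classes: {D1, D2, D3, D4}
D1 (bracket 1; 10 crossings at w = 0): V = 1
V(D2) = 1  (w 0, c 10, <D> = 1)
V(D3) = 1  [12 crossings, <D> = 1, w = 0]
D4 (bracket 1; 10 crossings at w = 0): V = 1
observation: all 4 diagrams share one V(t), hence one class


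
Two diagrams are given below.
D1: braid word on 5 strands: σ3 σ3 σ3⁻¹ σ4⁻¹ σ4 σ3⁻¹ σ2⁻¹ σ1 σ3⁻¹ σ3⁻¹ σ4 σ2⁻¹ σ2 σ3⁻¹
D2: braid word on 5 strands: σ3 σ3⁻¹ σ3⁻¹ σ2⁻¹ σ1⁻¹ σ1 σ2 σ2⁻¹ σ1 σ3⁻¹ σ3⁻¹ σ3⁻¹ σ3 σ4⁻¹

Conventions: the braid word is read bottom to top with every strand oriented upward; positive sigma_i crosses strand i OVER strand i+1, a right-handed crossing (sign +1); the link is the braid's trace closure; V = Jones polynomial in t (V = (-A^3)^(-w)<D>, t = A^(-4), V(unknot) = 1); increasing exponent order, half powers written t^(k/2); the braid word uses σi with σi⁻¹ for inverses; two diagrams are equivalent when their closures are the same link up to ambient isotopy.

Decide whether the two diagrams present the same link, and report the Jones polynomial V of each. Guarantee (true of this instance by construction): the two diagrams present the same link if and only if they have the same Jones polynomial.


same link: yes
V(D1) = -t^-4 + t^-3 + t^-1  [14 crossings, <D> = A^-2 + A^6 - A^10, w = -2]
D2 (bracket A^-8 + 1 - A^4; 14 crossings at w = -4): V = -t^-4 + t^-3 + t^-1
note: Markov moves rewrite D1 (14 crossings) into D2 (14)


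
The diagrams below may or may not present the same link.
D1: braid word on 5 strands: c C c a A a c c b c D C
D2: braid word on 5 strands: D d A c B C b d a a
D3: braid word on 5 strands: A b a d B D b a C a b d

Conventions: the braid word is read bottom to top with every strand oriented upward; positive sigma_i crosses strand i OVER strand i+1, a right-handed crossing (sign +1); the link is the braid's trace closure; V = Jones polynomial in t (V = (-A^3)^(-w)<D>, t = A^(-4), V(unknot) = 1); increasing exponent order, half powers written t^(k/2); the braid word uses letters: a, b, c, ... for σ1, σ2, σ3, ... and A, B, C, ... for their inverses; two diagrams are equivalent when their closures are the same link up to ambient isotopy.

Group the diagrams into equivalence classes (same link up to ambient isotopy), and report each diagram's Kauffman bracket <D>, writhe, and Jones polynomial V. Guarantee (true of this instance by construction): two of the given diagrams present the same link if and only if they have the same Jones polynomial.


grouping into links: {D1} | {D2} | {D3}
V(D1) = t + t^3 - t^4  (w +4, c 12, <D> = -A^-4 + 1 + A^8)
D2 (bracket A^6; 10 crossings at w = +2): V = 1
V(D3) = t - t^2 + 2t^3 - t^4 + t^5 - t^6  [12 crossings, <D> = -A^-12 + A^-8 - A^-4 + 2 - A^4 + A^8, w = +4]
why: V(t) takes 3 values over 3 diagrams, fixing the grouping


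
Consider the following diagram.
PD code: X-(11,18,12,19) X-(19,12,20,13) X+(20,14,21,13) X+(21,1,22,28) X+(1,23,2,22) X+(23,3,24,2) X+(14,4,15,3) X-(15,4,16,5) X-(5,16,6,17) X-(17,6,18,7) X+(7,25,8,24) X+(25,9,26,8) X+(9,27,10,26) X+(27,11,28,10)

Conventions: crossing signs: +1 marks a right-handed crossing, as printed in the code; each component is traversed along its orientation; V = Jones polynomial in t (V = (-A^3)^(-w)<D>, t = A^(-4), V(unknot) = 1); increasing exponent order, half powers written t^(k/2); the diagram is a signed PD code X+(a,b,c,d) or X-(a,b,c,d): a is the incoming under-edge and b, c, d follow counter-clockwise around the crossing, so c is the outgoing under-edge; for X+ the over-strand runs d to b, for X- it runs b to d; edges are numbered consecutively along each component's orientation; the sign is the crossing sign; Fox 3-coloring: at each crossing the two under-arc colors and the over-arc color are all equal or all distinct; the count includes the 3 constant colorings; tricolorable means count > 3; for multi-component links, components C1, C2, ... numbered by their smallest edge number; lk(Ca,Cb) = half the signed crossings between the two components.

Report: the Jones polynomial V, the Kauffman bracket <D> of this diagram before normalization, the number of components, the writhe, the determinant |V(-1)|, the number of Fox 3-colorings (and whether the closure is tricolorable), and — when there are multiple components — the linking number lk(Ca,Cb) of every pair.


V(t) = -t^-1 + 2 - 3t + 6t^2 - 6t^3 + 7t^4 - 7t^5 + 6t^6 - 4t^7 + 2t^8 - t^9
bracket: -A^-24 + 2A^-20 - 4A^-16 + 6A^-12 - 7A^-8 + 7A^-4 - 6 + 6A^4 - 3A^8 + 2A^12 - A^16, w = +4
1 component, writhe +4, over 14 crossings
det 45, colorings 9 of 3^14 — tricolorable
observation: V spans 10 powers of t: at least 10 crossings in any diagram
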